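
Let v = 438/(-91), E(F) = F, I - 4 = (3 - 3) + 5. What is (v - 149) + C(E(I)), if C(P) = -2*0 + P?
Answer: -13178/91 ≈ -144.81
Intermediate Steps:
I = 9 (I = 4 + ((3 - 3) + 5) = 4 + (0 + 5) = 4 + 5 = 9)
C(P) = P (C(P) = 0 + P = P)
v = -438/91 (v = 438*(-1/91) = -438/91 ≈ -4.8132)
(v - 149) + C(E(I)) = (-438/91 - 149) + 9 = -13997/91 + 9 = -13178/91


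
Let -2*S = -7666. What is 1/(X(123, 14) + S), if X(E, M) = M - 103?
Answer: 1/3744 ≈ 0.00026709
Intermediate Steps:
S = 3833 (S = -1/2*(-7666) = 3833)
X(E, M) = -103 + M
1/(X(123, 14) + S) = 1/((-103 + 14) + 3833) = 1/(-89 + 3833) = 1/3744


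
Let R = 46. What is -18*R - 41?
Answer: -869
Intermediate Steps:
-18*R - 41 = -18*46 - 41 = -828 - 41 = -869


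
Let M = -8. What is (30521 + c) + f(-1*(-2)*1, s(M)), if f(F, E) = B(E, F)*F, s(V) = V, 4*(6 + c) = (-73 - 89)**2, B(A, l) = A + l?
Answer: 37064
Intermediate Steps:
c = 6555 (c = -6 + (-73 - 89)**2/4 = -6 + (1/4)*(-162)**2 = -6 + (1/4)*26244 = -6 + 6561 = 6555)
f(F, E) = F*(E + F) (f(F, E) = (E + F)*F = F*(E + F))
(30521 + c) + f(-1*(-2)*1, s(M)) = (30521 + 6555) + (-1*(-2)*1)*(-8 - 1*(-2)*1) = 37076 + (2*1)*(-8 + 2*1) = 37076 + 2*(-8 + 2) = 37076 + 2*(-6) = 37076 - 12 = 37064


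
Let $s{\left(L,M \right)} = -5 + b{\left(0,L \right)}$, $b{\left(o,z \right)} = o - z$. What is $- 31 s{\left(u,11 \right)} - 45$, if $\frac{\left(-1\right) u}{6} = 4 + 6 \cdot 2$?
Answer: $-2866$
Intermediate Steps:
$u = -96$ ($u = - 6 \left(4 + 6 \cdot 2\right) = - 6 \left(4 + 12\right) = \left(-6\right) 16 = -96$)
$s{\left(L,M \right)} = -5 - L$ ($s{\left(L,M \right)} = -5 + \left(0 - L\right) = -5 - L$)
$- 31 s{\left(u,11 \right)} - 45 = - 31 \left(-5 - -96\right) - 45 = - 31 \left(-5 + 96\right) - 45 = \left(-31\right) 91 - 45 = -2821 - 45 = -2866$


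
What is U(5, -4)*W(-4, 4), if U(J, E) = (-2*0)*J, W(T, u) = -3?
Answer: 0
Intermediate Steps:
U(J, E) = 0 (U(J, E) = 0*J = 0)
U(5, -4)*W(-4, 4) = 0*(-3) = 0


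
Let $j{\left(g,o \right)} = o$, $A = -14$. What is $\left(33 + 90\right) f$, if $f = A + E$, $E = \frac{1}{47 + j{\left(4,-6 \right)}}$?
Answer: $-1719$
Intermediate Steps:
$E = \frac{1}{41}$ ($E = \frac{1}{47 - 6} = \frac{1}{41} \approx 0.02439$)
$f = - \frac{573}{41}$ ($f = -14 + \frac{1}{41} = - \frac{573}{41} \approx -13.976$)
$\left(33 + 90\right) f = \left(33 + 90\right) \left(- \frac{573}{41}\right) = 123 \left(- \frac{573}{41}\right) = -1719$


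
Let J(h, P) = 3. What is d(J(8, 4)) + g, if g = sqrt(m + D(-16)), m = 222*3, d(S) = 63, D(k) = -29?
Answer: 63 + 7*sqrt(13) ≈ 88.239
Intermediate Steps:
m = 666
g = 7*sqrt(13) (g = sqrt(666 - 29) = sqrt(637) = 7*sqrt(13) ≈ 25.239)
d(J(8, 4)) + g = 63 + 7*sqrt(13)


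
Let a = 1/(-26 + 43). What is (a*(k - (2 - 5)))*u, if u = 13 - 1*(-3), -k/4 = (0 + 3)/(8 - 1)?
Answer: 144/119 ≈ 1.2101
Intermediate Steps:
k = -12/7 (k = -4*(0 + 3)/(8 - 1) = -12/7 ≈ -1.7143)
a = 1/17 ≈ 0.058824
u = 16 (u = 13 + 3 = 16)
(a*(k - (2 - 5)))*u = ((-12/7 - (2 - 5))/17)*16 = ((-12/7 - 1*(-3))/17)*16 = ((-12/7 + 3)/17)*16 = ((1/17)*(9/7))*16 = (9/119)*16 = 144/119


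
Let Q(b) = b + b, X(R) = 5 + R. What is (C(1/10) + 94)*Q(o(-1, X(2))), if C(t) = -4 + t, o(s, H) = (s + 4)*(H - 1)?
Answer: 16218/5 ≈ 3243.6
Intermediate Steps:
o(s, H) = (-1 + H)*(4 + s) (o(s, H) = (4 + s)*(-1 + H) = (-1 + H)*(4 + s))
Q(b) = 2*b
(C(1/10) + 94)*Q(o(-1, X(2))) = ((-4 + 1/10) + 94)*(2*(-4 - 1*(-1) + 4*(5 + 2) + (5 + 2)*(-1))) = ((-4 + 1/10) + 94)*(2*(-4 + 1 + 4*7 + 7*(-1))) = (-39/10 + 94)*(2*(-4 + 1 + 28 - 7)) = 901*(2*18)/10 = (901/10)*36 = 16218/5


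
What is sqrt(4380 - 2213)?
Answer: sqrt(2167) ≈ 46.551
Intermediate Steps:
sqrt(4380 - 2213) = sqrt(2167)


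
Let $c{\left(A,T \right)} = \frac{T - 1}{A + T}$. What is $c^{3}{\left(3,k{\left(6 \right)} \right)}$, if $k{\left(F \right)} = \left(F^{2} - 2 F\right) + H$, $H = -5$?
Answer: $\frac{729}{1331} \approx 0.54771$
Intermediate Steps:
$k{\left(F \right)} = -5 + F^{2} - 2 F$ ($k{\left(F \right)} = \left(F^{2} - 2 F\right) - 5 = -5 + F^{2} - 2 F$)
$c{\left(A,T \right)} = \frac{-1 + T}{A + T}$
$c^{3}{\left(3,k{\left(6 \right)} \right)} = \left(\frac{-1 - \left(17 - 36\right)}{3 - \left(17 - 36\right)}\right)^{3} = \left(\frac{-1 - -19}{3 - -19}\right)^{3} = \left(\frac{-1 + 19}{3 + 19}\right)^{3} = \left(\frac{1}{22} \cdot 18\right)^{3} = \left(\frac{9}{11}\right)^{3} = \frac{729}{1331}$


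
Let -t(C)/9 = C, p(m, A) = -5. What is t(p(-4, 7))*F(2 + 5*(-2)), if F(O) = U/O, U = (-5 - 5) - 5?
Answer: 675/8 ≈ 84.375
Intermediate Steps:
U = -15 (U = -10 - 5 = -15)
t(C) = -9*C
F(O) = -15/O
t(p(-4, 7))*F(2 + 5*(-2)) = (-9*(-5))*(-15/(2 + 5*(-2))) = 45*(-15/(2 - 10)) = 45*(-15/(-8)) = 45*(-15*(-⅛)) = 45*(15/8) = 675/8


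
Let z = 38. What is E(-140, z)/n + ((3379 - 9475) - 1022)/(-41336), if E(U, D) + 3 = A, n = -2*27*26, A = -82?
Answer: 422101/1813617 ≈ 0.23274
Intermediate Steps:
n = -1404 (n = -54*26 = -1404)
E(U, D) = -85 (E(U, D) = -3 - 82 = -85)
E(-140, z)/n + ((3379 - 9475) - 1022)/(-41336) = -85/(-1404) + ((3379 - 9475) - 1022)/(-41336) = -85*(-1/1404) + (-6096 - 1022)*(-1/41336) = 85/1404 - 7118*(-1/41336) = 85/1404 + 3559/20668 = 422101/1813617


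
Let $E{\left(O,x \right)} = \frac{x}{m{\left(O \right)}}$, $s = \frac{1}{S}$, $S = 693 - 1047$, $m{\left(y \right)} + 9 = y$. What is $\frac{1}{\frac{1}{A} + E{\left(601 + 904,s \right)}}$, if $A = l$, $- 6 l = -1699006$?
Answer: $\frac{449883196752}{739249} \approx 6.0857 \cdot 10^{5}$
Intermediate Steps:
$l = \frac{849503}{3}$ ($l = \left(- \frac{1}{6}\right) \left(-1699006\right) = \frac{849503}{3} \approx 2.8317 \cdot 10^{5}$)
$m{\left(y \right)} = -9 + y$
$A = \frac{849503}{3} \approx 2.8317 \cdot 10^{5}$
$S = -354$
$s = - \frac{1}{354}$ ($s = \frac{1}{-354} = - \frac{1}{354} \approx -0.0028249$)
$E{\left(O,x \right)} = \frac{x}{-9 + O}$
$\frac{1}{\frac{1}{A} + E{\left(601 + 904,s \right)}} = \frac{1}{\frac{1}{\frac{849503}{3}} - \frac{1}{354 \left(-9 + \left(601 + 904\right)\right)}} = \frac{1}{\frac{3}{849503} - \frac{1}{354 \left(-9 + 1505\right)}} = \frac{1}{\frac{3}{849503} - \frac{1}{354 \cdot 1496}} = \frac{1}{\frac{3}{849503} - \frac{1}{529584}} = \frac{1}{\frac{739249}{449883196752}} = \frac{449883196752}{739249}$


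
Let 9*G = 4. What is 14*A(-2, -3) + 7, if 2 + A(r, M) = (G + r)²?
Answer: 1043/81 ≈ 12.877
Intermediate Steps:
G = 4/9 (G = (⅑)*4 = 4/9 ≈ 0.44444)
A(r, M) = -2 + (4/9 + r)²
14*A(-2, -3) + 7 = 14*(-2 + (4 + 9*(-2))²/81) + 7 = 14*(-2 + (4 - 18)²/81) + 7 = 14*(-2 + (1/81)*(-14)²) + 7 = 14*(-2 + (1/81)*196) + 7 = 14*(-2 + 196/81) + 7 = 14*(34/81) + 7 = 476/81 + 7 = 1043/81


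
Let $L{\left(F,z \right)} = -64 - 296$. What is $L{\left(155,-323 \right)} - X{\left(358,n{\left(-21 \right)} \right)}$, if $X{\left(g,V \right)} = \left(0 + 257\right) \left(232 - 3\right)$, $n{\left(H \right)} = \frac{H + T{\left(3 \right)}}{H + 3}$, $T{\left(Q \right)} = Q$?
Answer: $-59213$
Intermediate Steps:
$L{\left(F,z \right)} = -360$
$n{\left(H \right)} = 1$ ($n{\left(H \right)} = \frac{H + 3}{H + 3} = \frac{3 + H}{3 + H} = 1$)
$X{\left(g,V \right)} = 58853$ ($X{\left(g,V \right)} = 257 \cdot 229 = 58853$)
$L{\left(155,-323 \right)} - X{\left(358,n{\left(-21 \right)} \right)} = -360 - 58853 = -59213$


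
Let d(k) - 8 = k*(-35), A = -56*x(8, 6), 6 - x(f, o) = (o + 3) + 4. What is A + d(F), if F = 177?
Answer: -5795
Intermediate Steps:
x(f, o) = -1 - o (x(f, o) = 6 - ((o + 3) + 4) = 6 - ((3 + o) + 4) = 6 - (7 + o) = 6 + (-7 - o) = -1 - o)
A = 392 (A = -56*(-1 - 1*6) = -56*(-1 - 6) = -56*(-7) = 392)
d(k) = 8 - 35*k (d(k) = 8 + k*(-35) = 8 - 35*k)
A + d(F) = 392 + (8 - 35*177) = 392 + (8 - 6195) = 392 - 6187 = -5795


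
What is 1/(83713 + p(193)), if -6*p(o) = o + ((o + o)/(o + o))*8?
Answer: 2/167359 ≈ 1.1950e-5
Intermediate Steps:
p(o) = -4/3 - o/6 (p(o) = -(o + ((o + o)/(o + o))*8)/6 = -(o + ((2*o)/((2*o)))*8)/6 = -(o + ((2*o)*(1/(2*o)))*8)/6 = -(o + 1*8)/6 = -(o + 8)/6 = -(8 + o)/6 = -4/3 - o/6)
1/(83713 + p(193)) = 1/(83713 + (-4/3 - ⅙*193)) = 1/(83713 + (-4/3 - 193/6)) = 1/(83713 - 67/2) = 1/(167359/2) = 2/167359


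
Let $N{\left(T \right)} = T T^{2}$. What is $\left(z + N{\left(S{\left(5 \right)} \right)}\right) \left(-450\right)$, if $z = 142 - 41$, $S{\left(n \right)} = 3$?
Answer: $-57600$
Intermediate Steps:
$N{\left(T \right)} = T^{3}$
$z = 101$ ($z = 142 - 41 = 101$)
$\left(z + N{\left(S{\left(5 \right)} \right)}\right) \left(-450\right) = \left(101 + 3^{3}\right) \left(-450\right) = \left(101 + 27\right) \left(-450\right) = 128 \left(-450\right) = -57600$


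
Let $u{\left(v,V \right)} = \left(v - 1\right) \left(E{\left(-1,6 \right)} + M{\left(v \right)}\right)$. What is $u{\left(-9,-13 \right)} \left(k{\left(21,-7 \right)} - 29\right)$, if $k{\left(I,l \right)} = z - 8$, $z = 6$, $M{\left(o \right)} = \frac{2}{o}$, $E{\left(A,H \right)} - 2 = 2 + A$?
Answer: $\frac{7750}{9} \approx 861.11$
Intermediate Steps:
$E{\left(A,H \right)} = 4 + A$ ($E{\left(A,H \right)} = 2 + \left(2 + A\right) = 4 + A$)
$u{\left(v,V \right)} = \left(-1 + v\right) \left(3 + \frac{2}{v}\right)$ ($u{\left(v,V \right)} = \left(v - 1\right) \left(\left(4 - 1\right) + \frac{2}{v}\right) = \left(-1 + v\right) \left(3 + \frac{2}{v}\right)$)
$k{\left(I,l \right)} = -2$ ($k{\left(I,l \right)} = 6 - 8 = -2$)
$u{\left(-9,-13 \right)} \left(k{\left(21,-7 \right)} - 29\right) = \left(-1 - \frac{2}{-9} + 3 \left(-9\right)\right) \left(-2 - 29\right) = \left(-1 - - \frac{2}{9} - 27\right) \left(-31\right) = \left(-1 + \frac{2}{9} - 27\right) \left(-31\right) = \left(- \frac{250}{9}\right) \left(-31\right) = \frac{7750}{9}$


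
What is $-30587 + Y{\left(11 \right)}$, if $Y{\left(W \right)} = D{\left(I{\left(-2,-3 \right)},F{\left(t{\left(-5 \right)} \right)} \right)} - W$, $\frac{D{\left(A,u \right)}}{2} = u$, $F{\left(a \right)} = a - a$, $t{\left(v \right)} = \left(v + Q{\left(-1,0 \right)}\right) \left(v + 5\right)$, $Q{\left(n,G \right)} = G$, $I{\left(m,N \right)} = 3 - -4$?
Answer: $-30598$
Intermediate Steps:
$I{\left(m,N \right)} = 7$ ($I{\left(m,N \right)} = 3 + 4 = 7$)
$t{\left(v \right)} = v \left(5 + v\right)$ ($t{\left(v \right)} = \left(v + 0\right) \left(v + 5\right) = v \left(5 + v\right)$)
$F{\left(a \right)} = 0$
$D{\left(A,u \right)} = 2 u$
$Y{\left(W \right)} = - W$ ($Y{\left(W \right)} = 2 \cdot 0 - W = 0 - W = - W$)
$-30587 + Y{\left(11 \right)} = -30587 - 11 = -30598$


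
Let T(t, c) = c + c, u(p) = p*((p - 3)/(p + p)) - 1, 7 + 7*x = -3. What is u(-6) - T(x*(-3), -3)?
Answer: ½ ≈ 0.50000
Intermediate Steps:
x = -10/7 (x = -1 + (⅐)*(-3) = -1 - 3/7 = -10/7 ≈ -1.4286)
u(p) = -5/2 + p/2 (u(p) = p*((-3 + p)/((2*p))) - 1 = p*((-3 + p)*(1/(2*p))) - 1 = p*((-3 + p)/(2*p)) - 1 = (-3/2 + p/2) - 1 = -5/2 + p/2)
T(t, c) = 2*c
u(-6) - T(x*(-3), -3) = (-5/2 + (½)*(-6)) - 2*(-3) = (-5/2 - 3) - 1*(-6) = -11/2 + 6 = ½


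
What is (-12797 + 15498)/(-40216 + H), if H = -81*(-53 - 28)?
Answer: -2701/33655 ≈ -0.080256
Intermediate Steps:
H = 6561 (H = -81*(-81) = 6561)
(-12797 + 15498)/(-40216 + H) = (-12797 + 15498)/(-40216 + 6561) = 2701/(-33655) = 2701*(-1/33655) = -2701/33655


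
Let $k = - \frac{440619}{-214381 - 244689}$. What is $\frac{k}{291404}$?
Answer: $\frac{440619}{133774834280} \approx 3.2937 \cdot 10^{-6}$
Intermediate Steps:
$k = \frac{440619}{459070}$ ($k = - \frac{440619}{-459070} = \left(-440619\right) \left(- \frac{1}{459070}\right) = \frac{440619}{459070} \approx 0.95981$)
$\frac{k}{291404} = \frac{440619}{459070 \cdot 291404} = \frac{440619}{459070} \cdot \frac{1}{291404} = \frac{440619}{133774834280}$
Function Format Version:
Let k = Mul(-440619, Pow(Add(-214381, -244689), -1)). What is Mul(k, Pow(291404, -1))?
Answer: Rational(440619, 133774834280) ≈ 3.2937e-6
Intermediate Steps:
k = Rational(440619, 459070) (k = Mul(-440619, Pow(-459070, -1)) = Mul(-440619, Rational(-1, 459070)) = Rational(440619, 459070) ≈ 0.95981)
Mul(k, Pow(291404, -1)) = Mul(Rational(440619, 459070), Pow(291404, -1)) = Mul(Rational(440619, 459070), Rational(1, 291404)) = Rational(440619, 133774834280)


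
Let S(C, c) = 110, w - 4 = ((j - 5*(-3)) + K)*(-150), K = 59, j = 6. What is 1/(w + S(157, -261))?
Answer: -1/11886 ≈ -8.4133e-5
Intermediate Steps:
w = -11996 (w = 4 + ((6 - 5*(-3)) + 59)*(-150) = 4 + ((6 + 15) + 59)*(-150) = 4 + (21 + 59)*(-150) = 4 + 80*(-150) = 4 - 12000 = -11996)
1/(w + S(157, -261)) = 1/(-11996 + 110) = 1/(-11886) = -1/11886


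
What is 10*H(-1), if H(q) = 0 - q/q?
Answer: -10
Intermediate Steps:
H(q) = -1 (H(q) = 0 - 1*1 = 0 - 1 = -1)
10*H(-1) = 10*(-1) = -10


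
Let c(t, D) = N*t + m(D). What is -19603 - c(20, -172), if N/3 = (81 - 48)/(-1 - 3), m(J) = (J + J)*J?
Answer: -78276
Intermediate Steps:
m(J) = 2*J**2 (m(J) = (2*J)*J = 2*J**2)
N = -99/4 (N = 3*((81 - 48)/(-1 - 3)) = 3*(33/(-4)) = 3*(33*(-1/4)) = 3*(-33/4) = -99/4 ≈ -24.750)
c(t, D) = 2*D**2 - 99*t/4 (c(t, D) = -99*t/4 + 2*D**2 = 2*D**2 - 99*t/4)
-19603 - c(20, -172) = -19603 - (2*(-172)**2 - 99/4*20) = -19603 - (2*29584 - 495) = -19603 - (59168 - 495) = -19603 - 1*58673 = -19603 - 58673 = -78276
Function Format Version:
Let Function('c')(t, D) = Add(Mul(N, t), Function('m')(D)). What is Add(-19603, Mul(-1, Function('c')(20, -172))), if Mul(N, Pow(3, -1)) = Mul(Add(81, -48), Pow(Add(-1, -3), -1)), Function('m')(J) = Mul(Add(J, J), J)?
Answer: -78276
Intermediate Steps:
Function('m')(J) = Mul(2, Pow(J, 2)) (Function('m')(J) = Mul(Mul(2, J), J) = Mul(2, Pow(J, 2)))
N = Rational(-99, 4) (N = Mul(3, Mul(Add(81, -48), Pow(Add(-1, -3), -1))) = Mul(3, Mul(33, Pow(-4, -1))) = Mul(3, Mul(33, Rational(-1, 4))) = Mul(3, Rational(-33, 4)) = Rational(-99, 4) ≈ -24.750)
Function('c')(t, D) = Add(Mul(2, Pow(D, 2)), Mul(Rational(-99, 4), t)) (Function('c')(t, D) = Add(Mul(Rational(-99, 4), t), Mul(2, Pow(D, 2))) = Add(Mul(2, Pow(D, 2)), Mul(Rational(-99, 4), t)))
Add(-19603, Mul(-1, Function('c')(20, -172))) = Add(-19603, Mul(-1, Add(Mul(2, Pow(-172, 2)), Mul(Rational(-99, 4), 20)))) = Add(-19603, Mul(-1, Add(Mul(2, 29584), -495))) = Add(-19603, Mul(-1, Add(59168, -495))) = Add(-19603, Mul(-1, 58673)) = Add(-19603, -58673) = -78276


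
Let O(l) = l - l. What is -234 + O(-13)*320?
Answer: -234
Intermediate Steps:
O(l) = 0
-234 + O(-13)*320 = -234 + 0*320 = -234 + 0 = -234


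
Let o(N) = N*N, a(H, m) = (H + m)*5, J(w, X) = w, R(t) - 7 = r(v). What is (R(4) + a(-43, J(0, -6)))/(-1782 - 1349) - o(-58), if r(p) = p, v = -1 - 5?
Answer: -10532470/3131 ≈ -3363.9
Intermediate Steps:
v = -6
R(t) = 1 (R(t) = 7 - 6 = 1)
a(H, m) = 5*H + 5*m
o(N) = N²
(R(4) + a(-43, J(0, -6)))/(-1782 - 1349) - o(-58) = (1 + (5*(-43) + 5*0))/(-1782 - 1349) - 1*(-58)² = (1 + (-215 + 0))/(-3131) - 1*3364 = (1 - 215)*(-1/3131) - 3364 = -214*(-1/3131) - 3364 = 214/3131 - 3364 = -10532470/3131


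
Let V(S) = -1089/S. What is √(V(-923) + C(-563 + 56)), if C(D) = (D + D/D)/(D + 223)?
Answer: √2002/26 ≈ 1.7209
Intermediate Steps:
C(D) = (1 + D)/(223 + D) (C(D) = (D + 1)/(223 + D) = (1 + D)/(223 + D))
√(V(-923) + C(-563 + 56)) = √(-1089/(-923) + (1 + (-563 + 56))/(223 + (-563 + 56))) = √(-1089*(-1/923) + (1 - 507)/(223 - 507)) = √(1089/923 - 506/(-284)) = √(1089/923 - 1/284*(-506)) = √(1089/923 + 253/142) = √(77/26) = √2002/26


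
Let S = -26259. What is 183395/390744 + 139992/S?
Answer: -16628421581/3420182232 ≈ -4.8619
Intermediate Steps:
183395/390744 + 139992/S = 183395/390744 + 139992/(-26259) = 183395*(1/390744) + 139992*(-1/26259) = 183395/390744 - 46664/8753 = -16628421581/3420182232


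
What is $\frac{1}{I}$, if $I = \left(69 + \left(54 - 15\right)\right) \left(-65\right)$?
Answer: $- \frac{1}{7020} \approx -0.00014245$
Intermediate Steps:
$I = -7020$ ($I = \left(69 + \left(54 - 15\right)\right) \left(-65\right) = \left(69 + 39\right) \left(-65\right) = 108 \left(-65\right) = -7020$)
$\frac{1}{I} = \frac{1}{-7020} = - \frac{1}{7020}$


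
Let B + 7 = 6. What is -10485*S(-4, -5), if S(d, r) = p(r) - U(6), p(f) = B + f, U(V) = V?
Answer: 125820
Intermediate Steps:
B = -1 (B = -7 + 6 = -1)
p(f) = -1 + f
S(d, r) = -7 + r (S(d, r) = (-1 + r) - 1*6 = (-1 + r) - 6 = -7 + r)
-10485*S(-4, -5) = -10485*(-7 - 5) = -10485*(-12) = 125820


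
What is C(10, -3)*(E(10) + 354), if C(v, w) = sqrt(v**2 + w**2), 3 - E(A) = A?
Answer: 347*sqrt(109) ≈ 3622.8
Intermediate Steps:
E(A) = 3 - A
C(10, -3)*(E(10) + 354) = sqrt(10**2 + (-3)**2)*((3 - 1*10) + 354) = sqrt(100 + 9)*((3 - 10) + 354) = sqrt(109)*(-7 + 354) = sqrt(109)*347 = 347*sqrt(109)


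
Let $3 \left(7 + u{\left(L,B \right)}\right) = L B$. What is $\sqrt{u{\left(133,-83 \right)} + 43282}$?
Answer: $\frac{\sqrt{356358}}{3} \approx 198.99$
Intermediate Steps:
$u{\left(L,B \right)} = -7 + \frac{B L}{3}$ ($u{\left(L,B \right)} = -7 + \frac{L B}{3} = -7 + \frac{B L}{3}$)
$\sqrt{u{\left(133,-83 \right)} + 43282} = \sqrt{\left(-7 + \frac{1}{3} \left(-83\right) 133\right) + 43282} = \sqrt{\left(-7 - \frac{11039}{3}\right) + 43282} = \sqrt{- \frac{11060}{3} + 43282} = \sqrt{\frac{118786}{3}} = \frac{\sqrt{356358}}{3}$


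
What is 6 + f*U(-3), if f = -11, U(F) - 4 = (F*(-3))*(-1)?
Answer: 61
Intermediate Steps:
U(F) = 4 + 3*F (U(F) = 4 + (F*(-3))*(-1) = 4 - 3*F*(-1) = 4 + 3*F)
6 + f*U(-3) = 6 - 11*(4 + 3*(-3)) = 6 - 11*(4 - 9) = 6 - 11*(-5) = 6 + 55 = 61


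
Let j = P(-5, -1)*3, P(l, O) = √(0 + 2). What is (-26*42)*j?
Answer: -3276*√2 ≈ -4633.0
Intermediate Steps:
P(l, O) = √2
j = 3*√2 (j = √2*3 = 3*√2 ≈ 4.2426)
(-26*42)*j = (-26*42)*(3*√2) = -3276*√2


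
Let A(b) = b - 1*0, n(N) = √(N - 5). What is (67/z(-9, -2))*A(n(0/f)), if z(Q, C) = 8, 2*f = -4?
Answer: 67*I*√5/8 ≈ 18.727*I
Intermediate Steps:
f = -2 (f = (½)*(-4) = -2)
n(N) = √(-5 + N)
A(b) = b (A(b) = b + 0 = b)
(67/z(-9, -2))*A(n(0/f)) = (67/8)*√(-5 + 0/(-2)) = (67*(⅛))*√(-5 + 0*(-½)) = 67*√(-5 + 0)/8 = 67*√(-5)/8 = 67*(I*√5)/8 = 67*I*√5/8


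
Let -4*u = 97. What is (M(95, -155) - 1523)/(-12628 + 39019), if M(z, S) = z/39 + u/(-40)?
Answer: -9484537/164679840 ≈ -0.057594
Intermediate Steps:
u = -97/4 (u = -¼*97 = -97/4 ≈ -24.250)
M(z, S) = 97/160 + z/39 (M(z, S) = z/39 - 97/4/(-40) = z*(1/39) - 97/4*(-1/40) = z/39 + 97/160 = 97/160 + z/39)
(M(95, -155) - 1523)/(-12628 + 39019) = ((97/160 + (1/39)*95) - 1523)/(-12628 + 39019) = ((97/160 + 95/39) - 1523)/26391 = (18983/6240 - 1523)*(1/26391) = -9484537/6240*1/26391 = -9484537/164679840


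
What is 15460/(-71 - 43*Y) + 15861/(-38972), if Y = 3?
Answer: -15141983/194860 ≈ -77.707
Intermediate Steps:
15460/(-71 - 43*Y) + 15861/(-38972) = 15460/(-71 - 43*3) + 15861/(-38972) = 15460/(-71 - 129) + 15861*(-1/38972) = 15460/(-200) - 15861/38972 = 15460*(-1/200) - 15861/38972 = -773/10 - 15861/38972 = -15141983/194860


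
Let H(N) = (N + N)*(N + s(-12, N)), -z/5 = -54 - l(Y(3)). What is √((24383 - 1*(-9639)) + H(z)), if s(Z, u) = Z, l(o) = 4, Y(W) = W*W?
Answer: √195262 ≈ 441.88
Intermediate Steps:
Y(W) = W²
z = 290 (z = -5*(-54 - 1*4) = -5*(-54 - 4) = -5*(-58) = 290)
H(N) = 2*N*(-12 + N) (H(N) = (N + N)*(N - 12) = (2*N)*(-12 + N) = 2*N*(-12 + N))
√((24383 - 1*(-9639)) + H(z)) = √((24383 - 1*(-9639)) + 2*290*(-12 + 290)) = √((24383 + 9639) + 2*290*278) = √(34022 + 161240) = √195262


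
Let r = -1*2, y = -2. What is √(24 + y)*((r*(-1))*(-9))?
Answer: -18*√22 ≈ -84.427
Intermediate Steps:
r = -2
√(24 + y)*((r*(-1))*(-9)) = √(24 - 2)*(-2*(-1)*(-9)) = √22*(2*(-9)) = √22*(-18) = -18*√22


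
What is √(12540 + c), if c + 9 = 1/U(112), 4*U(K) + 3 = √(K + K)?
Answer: √(-37589 + 50124*√14)/√(-3 + 4*√14) ≈ 111.94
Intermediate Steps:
U(K) = -¾ + √2*√K/4 (U(K) = -¾ + √(K + K)/4 = -¾ + √(2*K)/4 = -¾ + (√2*√K)/4 = -¾ + √2*√K/4)
c = -9 + 1/(-¾ + √14) (c = -9 + 1/(-¾ + √2*√112/4) = -9 + 1/(-¾ + √2*(4*√7)/4) = -9 + 1/(-¾ + √14) ≈ -8.6657)
√(12540 + c) = √(12540 + (-1923/215 + 16*√14/215)) = √(2694177/215 + 16*√14/215)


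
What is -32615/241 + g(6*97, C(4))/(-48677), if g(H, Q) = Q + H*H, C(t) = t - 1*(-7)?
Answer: -1669235490/11731157 ≈ -142.29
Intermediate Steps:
C(t) = 7 + t (C(t) = t + 7 = 7 + t)
g(H, Q) = Q + H**2
-32615/241 + g(6*97, C(4))/(-48677) = -32615/241 + ((7 + 4) + (6*97)**2)/(-48677) = -32615*1/241 + (11 + 582**2)*(-1/48677) = -32615/241 + (11 + 338724)*(-1/48677) = -32615/241 + 338735*(-1/48677) = -32615/241 - 338735/48677 = -1669235490/11731157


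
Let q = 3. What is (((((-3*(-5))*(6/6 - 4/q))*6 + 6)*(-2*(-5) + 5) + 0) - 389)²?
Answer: 561001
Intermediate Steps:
(((((-3*(-5))*(6/6 - 4/q))*6 + 6)*(-2*(-5) + 5) + 0) - 389)² = (((((-3*(-5))*(6/6 - 4/3))*6 + 6)*(-2*(-5) + 5) + 0) - 389)² = ((((15*(6*(⅙) - 4*⅓))*6 + 6)*(10 + 5) + 0) - 389)² = ((((15*(1 - 4/3))*6 + 6)*15 + 0) - 389)² = ((((15*(-⅓))*6 + 6)*15 + 0) - 389)² = (((-5*6 + 6)*15 + 0) - 389)² = (((-30 + 6)*15 + 0) - 389)² = ((-24*15 + 0) - 389)² = ((-360 + 0) - 389)² = (-360 - 389)² = (-749)² = 561001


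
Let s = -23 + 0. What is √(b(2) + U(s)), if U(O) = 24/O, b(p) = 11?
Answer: √5267/23 ≈ 3.1554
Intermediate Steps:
s = -23
√(b(2) + U(s)) = √(11 + 24/(-23)) = √(11 + 24*(-1/23)) = √(11 - 24/23) = √(229/23) = √5267/23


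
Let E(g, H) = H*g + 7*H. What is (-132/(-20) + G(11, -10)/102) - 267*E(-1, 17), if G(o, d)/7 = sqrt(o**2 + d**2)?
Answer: -136137/5 + 7*sqrt(221)/102 ≈ -27226.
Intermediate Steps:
G(o, d) = 7*sqrt(d**2 + o**2) (G(o, d) = 7*sqrt(o**2 + d**2) = 7*sqrt(d**2 + o**2))
E(g, H) = 7*H + H*g
(-132/(-20) + G(11, -10)/102) - 267*E(-1, 17) = (-132/(-20) + (7*sqrt((-10)**2 + 11**2))/102) - 4539*(7 - 1) = (-132*(-1/20) + (7*sqrt(100 + 121))*(1/102)) - 4539*6 = (33/5 + (7*sqrt(221))*(1/102)) - 267*102 = (33/5 + 7*sqrt(221)/102) - 27234 = -136137/5 + 7*sqrt(221)/102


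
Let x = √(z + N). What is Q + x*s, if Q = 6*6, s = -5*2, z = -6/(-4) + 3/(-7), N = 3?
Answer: 36 - 5*√798/7 ≈ 15.822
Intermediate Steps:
z = 15/14 (z = -6*(-¼) + 3*(-⅐) = 3/2 - 3/7 = 15/14 ≈ 1.0714)
s = -10
Q = 36
x = √798/14 (x = √(15/14 + 3) = √(57/14) = √798/14 ≈ 2.0178)
Q + x*s = 36 + (√798/14)*(-10) = 36 - 5*√798/7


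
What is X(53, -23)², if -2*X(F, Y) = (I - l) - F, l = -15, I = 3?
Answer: 1225/4 ≈ 306.25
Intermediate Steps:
X(F, Y) = -9 + F/2 (X(F, Y) = -((3 - 1*(-15)) - F)/2 = -((3 + 15) - F)/2 = -(18 - F)/2 = -9 + F/2)
X(53, -23)² = (-9 + (½)*53)² = (-9 + 53/2)² = (35/2)² = 1225/4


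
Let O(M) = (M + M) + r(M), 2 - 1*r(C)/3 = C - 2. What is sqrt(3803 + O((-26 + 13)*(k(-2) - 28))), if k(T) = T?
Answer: 5*sqrt(137) ≈ 58.523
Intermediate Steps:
r(C) = 12 - 3*C (r(C) = 6 - 3*(C - 2) = 6 - 3*(-2 + C) = 6 + (6 - 3*C) = 12 - 3*C)
O(M) = 12 - M (O(M) = (M + M) + (12 - 3*M) = 2*M + (12 - 3*M) = 12 - M)
sqrt(3803 + O((-26 + 13)*(k(-2) - 28))) = sqrt(3803 + (12 - (-26 + 13)*(-2 - 28))) = sqrt(3803 + (12 - (-13)*(-30))) = sqrt(3803 + (12 - 1*390)) = sqrt(3803 + (12 - 390)) = sqrt(3803 - 378) = sqrt(3425) = 5*sqrt(137)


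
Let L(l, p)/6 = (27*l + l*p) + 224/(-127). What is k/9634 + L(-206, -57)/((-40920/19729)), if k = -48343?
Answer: -37294249408079/2086098190 ≈ -17878.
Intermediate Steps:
L(l, p) = -1344/127 + 162*l + 6*l*p (L(l, p) = 6*((27*l + l*p) + 224/(-127)) = 6*((27*l + l*p) + 224*(-1/127)) = 6*((27*l + l*p) - 224/127) = 6*(-224/127 + 27*l + l*p) = -1344/127 + 162*l + 6*l*p)
k/9634 + L(-206, -57)/((-40920/19729)) = -48343/9634 + (-1344/127 + 162*(-206) + 6*(-206)*(-57))/((-40920/19729)) = -48343*1/9634 + (-1344/127 - 33372 + 70452)/((-40920*1/19729)) = -48343/9634 + 4707816/(127*(-40920/19729)) = -48343/9634 + (4707816/127)*(-19729/40920) = -48343/9634 - 3870020911/216535 = -37294249408079/2086098190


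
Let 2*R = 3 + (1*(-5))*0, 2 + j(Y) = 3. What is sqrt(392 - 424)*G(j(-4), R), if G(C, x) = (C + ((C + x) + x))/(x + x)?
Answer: 20*I*sqrt(2)/3 ≈ 9.4281*I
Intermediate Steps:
j(Y) = 1 (j(Y) = -2 + 3 = 1)
R = 3/2 (R = (3 + (1*(-5))*0)/2 = (3 - 5*0)/2 = (3 + 0)/2 = (1/2)*3 = 3/2 ≈ 1.5000)
G(C, x) = (2*C + 2*x)/(2*x) (G(C, x) = (C + (C + 2*x))/((2*x)) = (2*C + 2*x)*(1/(2*x)) = (2*C + 2*x)/(2*x))
sqrt(392 - 424)*G(j(-4), R) = sqrt(392 - 424)*((1 + 3/2)/(3/2)) = sqrt(-32)*((2/3)*(5/2)) = (4*I*sqrt(2))*(5/3) = 20*I*sqrt(2)/3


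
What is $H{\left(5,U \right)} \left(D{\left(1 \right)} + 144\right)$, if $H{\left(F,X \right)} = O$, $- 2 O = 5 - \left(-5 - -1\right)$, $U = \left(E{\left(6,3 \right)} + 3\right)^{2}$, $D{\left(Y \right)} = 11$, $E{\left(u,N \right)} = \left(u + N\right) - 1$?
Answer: $- \frac{1395}{2} \approx -697.5$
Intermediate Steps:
$E{\left(u,N \right)} = -1 + N + u$ ($E{\left(u,N \right)} = \left(N + u\right) - 1 = -1 + N + u$)
$U = 121$ ($U = \left(\left(-1 + 3 + 6\right) + 3\right)^{2} = \left(8 + 3\right)^{2} = 11^{2} = 121$)
$O = - \frac{9}{2}$ ($O = - \frac{5 - \left(-5 - -1\right)}{2} = - \frac{5 - \left(-5 + 1\right)}{2} = - \frac{5 - -4}{2} = - \frac{5 + 4}{2} = \left(- \frac{1}{2}\right) 9 = - \frac{9}{2} \approx -4.5$)
$H{\left(F,X \right)} = - \frac{9}{2}$
$H{\left(5,U \right)} \left(D{\left(1 \right)} + 144\right) = - \frac{9 \left(11 + 144\right)}{2} = \left(- \frac{9}{2}\right) 155 = - \frac{1395}{2}$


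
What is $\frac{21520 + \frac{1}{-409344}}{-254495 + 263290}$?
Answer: $\frac{8809082879}{3600180480} \approx 2.4468$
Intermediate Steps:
$\frac{21520 + \frac{1}{-409344}}{-254495 + 263290} = \frac{21520 - \frac{1}{409344}}{8795} = \frac{8809082879}{409344} \cdot \frac{1}{8795} = \frac{8809082879}{3600180480}$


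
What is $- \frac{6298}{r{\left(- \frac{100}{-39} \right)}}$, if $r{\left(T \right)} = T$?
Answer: $- \frac{122811}{50} \approx -2456.2$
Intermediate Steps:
$- \frac{6298}{r{\left(- \frac{100}{-39} \right)}} = - \frac{6298}{\left(-100\right) \frac{1}{-39}} = - \frac{6298}{\left(-100\right) \left(- \frac{1}{39}\right)} = - \frac{6298}{\frac{100}{39}} = \left(-6298\right) \frac{39}{100} = - \frac{122811}{50}$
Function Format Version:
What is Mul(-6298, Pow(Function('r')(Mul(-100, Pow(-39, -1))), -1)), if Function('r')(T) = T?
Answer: Rational(-122811, 50) ≈ -2456.2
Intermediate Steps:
Mul(-6298, Pow(Function('r')(Mul(-100, Pow(-39, -1))), -1)) = Mul(-6298, Pow(Mul(-100, Pow(-39, -1)), -1)) = Mul(-6298, Pow(Mul(-100, Rational(-1, 39)), -1)) = Mul(-6298, Pow(Rational(100, 39), -1)) = Mul(-6298, Rational(39, 100)) = Rational(-122811, 50)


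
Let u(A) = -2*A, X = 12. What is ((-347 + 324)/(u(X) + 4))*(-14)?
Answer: -161/10 ≈ -16.100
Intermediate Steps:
((-347 + 324)/(u(X) + 4))*(-14) = ((-347 + 324)/(-2*12 + 4))*(-14) = -23/(-24 + 4)*(-14) = -23/(-20)*(-14) = -23*(-1/20)*(-14) = (23/20)*(-14) = -161/10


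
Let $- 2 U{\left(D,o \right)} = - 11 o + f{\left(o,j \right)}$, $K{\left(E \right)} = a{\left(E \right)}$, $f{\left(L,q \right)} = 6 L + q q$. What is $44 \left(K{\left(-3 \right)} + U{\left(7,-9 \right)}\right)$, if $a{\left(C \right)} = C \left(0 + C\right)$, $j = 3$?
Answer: $-792$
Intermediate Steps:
$f{\left(L,q \right)} = q^{2} + 6 L$ ($f{\left(L,q \right)} = 6 L + q^{2} = q^{2} + 6 L$)
$a{\left(C \right)} = C^{2}$ ($a{\left(C \right)} = C C = C^{2}$)
$K{\left(E \right)} = E^{2}$
$U{\left(D,o \right)} = - \frac{9}{2} + \frac{5 o}{2}$ ($U{\left(D,o \right)} = - \frac{- 11 o + \left(3^{2} + 6 o\right)}{2} = - \frac{- 11 o + \left(9 + 6 o\right)}{2} = - \frac{9 - 5 o}{2} = - \frac{9}{2} + \frac{5 o}{2}$)
$44 \left(K{\left(-3 \right)} + U{\left(7,-9 \right)}\right) = 44 \left(\left(-3\right)^{2} + \left(- \frac{9}{2} + \frac{5}{2} \left(-9\right)\right)\right) = 44 \left(9 - 27\right) = 44 \left(-18\right) = -792$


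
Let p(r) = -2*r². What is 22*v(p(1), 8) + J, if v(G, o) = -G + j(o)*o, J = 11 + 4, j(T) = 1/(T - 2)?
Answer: 265/3 ≈ 88.333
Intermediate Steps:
j(T) = 1/(-2 + T)
J = 15
v(G, o) = -G + o/(-2 + o)
22*v(p(1), 8) + J = 22*((8 - (-2*1²)*(-2 + 8))/(-2 + 8)) + 15 = 22*((8 - 1*(-2*1)*6)/6) + 15 = 22*((8 - 1*(-2)*6)/6) + 15 = 22*((8 + 12)/6) + 15 = 22*((⅙)*20) + 15 = 22*(10/3) + 15 = 220/3 + 15 = 265/3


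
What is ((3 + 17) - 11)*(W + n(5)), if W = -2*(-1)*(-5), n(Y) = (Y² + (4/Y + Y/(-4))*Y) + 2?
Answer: 531/4 ≈ 132.75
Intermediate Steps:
n(Y) = 2 + Y² + Y*(4/Y - Y/4) (n(Y) = (Y² + (4/Y + Y*(-¼))*Y) + 2 = (Y² + (4/Y - Y/4)*Y) + 2 = (Y² + Y*(4/Y - Y/4)) + 2 = 2 + Y² + Y*(4/Y - Y/4))
W = -10 (W = 2*(-5) = -10)
((3 + 17) - 11)*(W + n(5)) = ((3 + 17) - 11)*(-10 + (6 + (¾)*5²)) = (20 - 11)*(-10 + (6 + (¾)*25)) = 9*(-10 + (6 + 75/4)) = 9*(-10 + 99/4) = 9*(59/4) = 531/4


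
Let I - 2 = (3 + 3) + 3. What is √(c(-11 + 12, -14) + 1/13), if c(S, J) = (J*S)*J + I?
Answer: 2*√8749/13 ≈ 14.390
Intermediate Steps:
I = 11 (I = 2 + ((3 + 3) + 3) = 2 + (6 + 3) = 2 + 9 = 11)
c(S, J) = 11 + S*J² (c(S, J) = (J*S)*J + 11 = S*J² + 11 = 11 + S*J²)
√(c(-11 + 12, -14) + 1/13) = √((11 + (-11 + 12)*(-14)²) + 1/13) = √((11 + 1*196) + 1/13) = √((11 + 196) + 1/13) = √(207 + 1/13) = √(2692/13) = 2*√8749/13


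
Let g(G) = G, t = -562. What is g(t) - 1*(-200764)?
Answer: 200202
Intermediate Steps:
g(t) - 1*(-200764) = -562 - 1*(-200764) = -562 + 200764 = 200202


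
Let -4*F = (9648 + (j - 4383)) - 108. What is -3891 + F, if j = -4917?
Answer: -3951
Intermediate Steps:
F = -60 (F = -((9648 + (-4917 - 4383)) - 108)/4 = -((9648 - 9300) - 108)/4 = -(348 - 108)/4 = -1/4*240 = -60)
-3891 + F = -3891 - 60 = -3951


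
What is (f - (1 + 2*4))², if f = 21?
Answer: 144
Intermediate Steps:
(f - (1 + 2*4))² = (21 - (1 + 2*4))² = (21 - (1 + 8))² = (21 - 1*9)² = (21 - 9)² = 12² = 144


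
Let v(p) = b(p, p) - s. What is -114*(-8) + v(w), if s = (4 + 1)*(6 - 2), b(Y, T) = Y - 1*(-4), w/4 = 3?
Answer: 908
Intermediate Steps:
w = 12 (w = 4*3 = 12)
b(Y, T) = 4 + Y (b(Y, T) = Y + 4 = 4 + Y)
s = 20 (s = 5*4 = 20)
v(p) = -16 + p (v(p) = (4 + p) - 1*20 = (4 + p) - 20 = -16 + p)
-114*(-8) + v(w) = -114*(-8) + (-16 + 12) = 912 - 4 = 908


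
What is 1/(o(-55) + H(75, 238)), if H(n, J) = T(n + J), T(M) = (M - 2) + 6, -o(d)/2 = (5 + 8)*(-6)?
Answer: 1/473 ≈ 0.0021142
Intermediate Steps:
o(d) = 156 (o(d) = -2*(5 + 8)*(-6) = -26*(-6) = -2*(-78) = 156)
T(M) = 4 + M (T(M) = (-2 + M) + 6 = 4 + M)
H(n, J) = 4 + J + n (H(n, J) = 4 + (n + J) = 4 + (J + n) = 4 + J + n)
1/(o(-55) + H(75, 238)) = 1/(156 + (4 + 238 + 75)) = 1/(156 + 317) = 1/473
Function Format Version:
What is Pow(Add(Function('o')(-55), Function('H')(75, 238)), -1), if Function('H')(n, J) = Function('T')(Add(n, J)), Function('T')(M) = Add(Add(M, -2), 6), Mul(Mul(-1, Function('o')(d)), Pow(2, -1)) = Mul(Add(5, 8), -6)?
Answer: Rational(1, 473) ≈ 0.0021142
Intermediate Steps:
Function('o')(d) = 156 (Function('o')(d) = Mul(-2, Mul(Add(5, 8), -6)) = Mul(-2, Mul(13, -6)) = Mul(-2, -78) = 156)
Function('T')(M) = Add(4, M) (Function('T')(M) = Add(Add(-2, M), 6) = Add(4, M))
Function('H')(n, J) = Add(4, J, n) (Function('H')(n, J) = Add(4, Add(n, J)) = Add(4, Add(J, n)) = Add(4, J, n))
Pow(Add(Function('o')(-55), Function('H')(75, 238)), -1) = Pow(Add(156, Add(4, 238, 75)), -1) = Pow(Add(156, 317), -1) = Pow(473, -1) = Rational(1, 473)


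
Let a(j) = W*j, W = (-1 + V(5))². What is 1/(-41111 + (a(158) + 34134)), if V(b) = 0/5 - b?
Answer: -1/1289 ≈ -0.00077580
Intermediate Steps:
V(b) = -b (V(b) = 0*(⅕) - b = 0 - b = -b)
W = 36 (W = (-1 - 1*5)² = (-1 - 5)² = (-6)² = 36)
a(j) = 36*j
1/(-41111 + (a(158) + 34134)) = 1/(-41111 + (36*158 + 34134)) = 1/(-41111 + (5688 + 34134)) = 1/(-41111 + 39822) = 1/(-1289) = -1/1289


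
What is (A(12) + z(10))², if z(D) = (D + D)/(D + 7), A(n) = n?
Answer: 50176/289 ≈ 173.62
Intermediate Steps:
z(D) = 2*D/(7 + D) (z(D) = (2*D)/(7 + D) = 2*D/(7 + D))
(A(12) + z(10))² = (12 + 2*10/(7 + 10))² = (12 + 2*10/17)² = (12 + 2*10*(1/17))² = (12 + 20/17)² = (224/17)² = 50176/289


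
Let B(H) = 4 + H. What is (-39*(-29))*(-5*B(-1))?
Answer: -16965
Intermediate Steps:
(-39*(-29))*(-5*B(-1)) = (-39*(-29))*(-5*(4 - 1)) = 1131*(-5*3) = 1131*(-15) = -16965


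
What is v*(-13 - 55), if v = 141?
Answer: -9588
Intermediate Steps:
v*(-13 - 55) = 141*(-13 - 55) = 141*(-68) = -9588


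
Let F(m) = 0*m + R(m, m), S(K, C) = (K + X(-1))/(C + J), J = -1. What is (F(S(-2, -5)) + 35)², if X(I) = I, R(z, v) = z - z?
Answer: 1225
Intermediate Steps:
R(z, v) = 0
S(K, C) = (-1 + K)/(-1 + C) (S(K, C) = (K - 1)/(C - 1) = (-1 + K)/(-1 + C))
F(m) = 0 (F(m) = 0*m + 0 = 0 + 0 = 0)
(F(S(-2, -5)) + 35)² = (0 + 35)² = 35² = 1225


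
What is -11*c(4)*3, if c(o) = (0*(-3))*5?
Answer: 0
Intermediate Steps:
c(o) = 0 (c(o) = 0*5 = 0)
-11*c(4)*3 = -11*0*3 = 0*3 = 0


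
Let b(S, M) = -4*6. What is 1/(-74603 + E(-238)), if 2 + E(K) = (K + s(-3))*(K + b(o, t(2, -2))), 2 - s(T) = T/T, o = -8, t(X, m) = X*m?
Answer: -1/12511 ≈ -7.9930e-5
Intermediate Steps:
s(T) = 1 (s(T) = 2 - T/T = 2 - 1*1 = 2 - 1 = 1)
b(S, M) = -24
E(K) = -2 + (1 + K)*(-24 + K) (E(K) = -2 + (K + 1)*(K - 24) = -2 + (1 + K)*(-24 + K))
1/(-74603 + E(-238)) = 1/(-74603 + (-26 + (-238)² - 23*(-238))) = 1/(-74603 + (-26 + 56644 + 5474)) = 1/(-74603 + 62092) = 1/(-12511) = -1/12511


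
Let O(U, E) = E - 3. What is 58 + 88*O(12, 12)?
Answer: 850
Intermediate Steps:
O(U, E) = -3 + E
58 + 88*O(12, 12) = 58 + 88*(-3 + 12) = 58 + 88*9 = 58 + 792 = 850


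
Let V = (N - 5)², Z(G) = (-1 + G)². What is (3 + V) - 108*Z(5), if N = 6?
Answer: -1724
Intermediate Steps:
V = 1 (V = (6 - 5)² = 1² = 1)
(3 + V) - 108*Z(5) = (3 + 1) - 108*(-1 + 5)² = 4 - 108*4² = 4 - 108*16 = 4 - 1728 = -1724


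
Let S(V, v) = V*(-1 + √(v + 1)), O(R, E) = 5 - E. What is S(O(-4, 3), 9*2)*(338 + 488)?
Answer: -1652 + 1652*√19 ≈ 5548.9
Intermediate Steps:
S(V, v) = V*(-1 + √(1 + v))
S(O(-4, 3), 9*2)*(338 + 488) = ((5 - 1*3)*(-1 + √(1 + 9*2)))*(338 + 488) = ((5 - 3)*(-1 + √(1 + 18)))*826 = (2*(-1 + √19))*826 = (-2 + 2*√19)*826 = -1652 + 1652*√19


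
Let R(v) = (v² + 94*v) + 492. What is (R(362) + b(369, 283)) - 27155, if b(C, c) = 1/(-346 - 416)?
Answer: 105467657/762 ≈ 1.3841e+5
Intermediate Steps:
R(v) = 492 + v² + 94*v
b(C, c) = -1/762 (b(C, c) = 1/(-762) = -1/762)
(R(362) + b(369, 283)) - 27155 = ((492 + 362² + 94*362) - 1/762) - 27155 = ((492 + 131044 + 34028) - 1/762) - 27155 = (165564 - 1/762) - 27155 = 126159767/762 - 27155 = 105467657/762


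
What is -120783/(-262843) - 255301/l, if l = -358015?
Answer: 297429128/253643495 ≈ 1.1726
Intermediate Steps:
-120783/(-262843) - 255301/l = -120783/(-262843) - 255301/(-358015) = -120783*(-1/262843) - 255301*(-1/358015) = 120783/262843 + 4817/6755 = 297429128/253643495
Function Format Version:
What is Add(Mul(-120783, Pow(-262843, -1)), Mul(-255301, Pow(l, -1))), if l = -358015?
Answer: Rational(297429128, 253643495) ≈ 1.1726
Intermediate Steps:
Add(Mul(-120783, Pow(-262843, -1)), Mul(-255301, Pow(l, -1))) = Add(Mul(-120783, Pow(-262843, -1)), Mul(-255301, Pow(-358015, -1))) = Add(Mul(-120783, Rational(-1, 262843)), Mul(-255301, Rational(-1, 358015))) = Add(Rational(120783, 262843), Rational(4817, 6755)) = Rational(297429128, 253643495)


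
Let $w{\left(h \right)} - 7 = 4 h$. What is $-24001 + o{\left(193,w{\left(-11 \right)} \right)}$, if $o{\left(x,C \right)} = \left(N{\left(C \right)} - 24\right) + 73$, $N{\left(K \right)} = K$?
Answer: $-23989$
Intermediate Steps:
$w{\left(h \right)} = 7 + 4 h$
$o{\left(x,C \right)} = 49 + C$ ($o{\left(x,C \right)} = \left(C - 24\right) + 73 = \left(-24 + C\right) + 73 = 49 + C$)
$-24001 + o{\left(193,w{\left(-11 \right)} \right)} = -24001 + \left(49 + \left(7 + 4 \left(-11\right)\right)\right) = -24001 + \left(49 + \left(7 - 44\right)\right) = -24001 + \left(49 - 37\right) = -24001 + 12 = -23989$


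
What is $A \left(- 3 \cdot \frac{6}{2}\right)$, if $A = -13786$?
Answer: $124074$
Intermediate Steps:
$A \left(- 3 \cdot \frac{6}{2}\right) = - 13786 \left(- 3 \cdot \frac{6}{2}\right) = - 13786 \left(- 3 \cdot 6 \cdot \frac{1}{2}\right) = - 13786 \left(\left(-3\right) 3\right) = \left(-13786\right) \left(-9\right) = 124074$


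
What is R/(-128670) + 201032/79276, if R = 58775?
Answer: 1060367027/510022146 ≈ 2.0791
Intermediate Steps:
R/(-128670) + 201032/79276 = 58775/(-128670) + 201032/79276 = 58775*(-1/128670) + 201032*(1/79276) = -11755/25734 + 50258/19819 = 1060367027/510022146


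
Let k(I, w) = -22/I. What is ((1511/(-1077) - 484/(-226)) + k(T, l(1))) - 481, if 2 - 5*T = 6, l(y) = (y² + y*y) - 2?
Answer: -110203025/243402 ≈ -452.76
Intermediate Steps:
l(y) = -2 + 2*y² (l(y) = (y² + y²) - 2 = 2*y² - 2 = -2 + 2*y²)
T = -⅘ (T = ⅖ - ⅕*6 = ⅖ - 6/5 = -⅘ ≈ -0.80000)
((1511/(-1077) - 484/(-226)) + k(T, l(1))) - 481 = ((1511/(-1077) - 484/(-226)) - 22/(-⅘)) - 481 = ((1511*(-1/1077) - 484*(-1/226)) - 22*(-5/4)) - 481 = ((-1511/1077 + 242/113) + 55/2) - 481 = (89891/121701 + 55/2) - 481 = 6873337/243402 - 481 = -110203025/243402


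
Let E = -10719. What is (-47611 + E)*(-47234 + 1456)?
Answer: 2670230740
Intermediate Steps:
(-47611 + E)*(-47234 + 1456) = (-47611 - 10719)*(-47234 + 1456) = -58330*(-45778) = 2670230740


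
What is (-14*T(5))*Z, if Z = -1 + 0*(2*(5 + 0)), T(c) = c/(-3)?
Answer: -70/3 ≈ -23.333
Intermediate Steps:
T(c) = -c/3 (T(c) = c*(-⅓) = -c/3)
Z = -1 (Z = -1 + 0*(2*5) = -1 + 0*10 = -1 + 0 = -1)
(-14*T(5))*Z = -(-14)*5/3*(-1) = -14*(-5/3)*(-1) = (70/3)*(-1) = -70/3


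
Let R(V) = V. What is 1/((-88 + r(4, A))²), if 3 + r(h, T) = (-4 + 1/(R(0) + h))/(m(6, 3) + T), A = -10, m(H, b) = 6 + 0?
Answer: 256/2076481 ≈ 0.00012329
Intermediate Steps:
m(H, b) = 6
r(h, T) = -3 + (-4 + 1/h)/(6 + T) (r(h, T) = -3 + (-4 + 1/(0 + h))/(6 + T) = -3 + (-4 + 1/h)/(6 + T))
1/((-88 + r(4, A))²) = 1/((-88 + (1 - 22*4 - 3*(-10)*4)/(4*(6 - 10)))²) = 1/((-88 + (¼)*(1 - 88 + 120)/(-4))²) = 1/((-88 + (¼)*(-¼)*33)²) = 1/((-88 - 33/16)²) = 1/((-1441/16)²) = 1/(2076481/256) = 256/2076481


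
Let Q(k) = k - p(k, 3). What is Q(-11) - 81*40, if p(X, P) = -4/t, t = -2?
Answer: -3253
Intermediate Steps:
p(X, P) = 2 (p(X, P) = -4/(-2) = -4*(-1/2) = 2)
Q(k) = -2 + k (Q(k) = k - 1*2 = k - 2 = -2 + k)
Q(-11) - 81*40 = (-2 - 11) - 81*40 = -13 - 3240 = -3253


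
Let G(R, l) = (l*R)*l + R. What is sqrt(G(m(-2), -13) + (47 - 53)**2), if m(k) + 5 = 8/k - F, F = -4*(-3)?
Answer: I*sqrt(3534) ≈ 59.447*I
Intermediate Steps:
F = 12
m(k) = -17 + 8/k (m(k) = -5 + (8/k - 1*12) = -5 + (8/k - 12) = -5 + (-12 + 8/k) = -17 + 8/k)
G(R, l) = R + R*l**2 (G(R, l) = (R*l)*l + R = R*l**2 + R = R + R*l**2)
sqrt(G(m(-2), -13) + (47 - 53)**2) = sqrt((-17 + 8/(-2))*(1 + (-13)**2) + (47 - 53)**2) = sqrt((-17 + 8*(-1/2))*(1 + 169) + (-6)**2) = sqrt((-17 - 4)*170 + 36) = sqrt(-21*170 + 36) = sqrt(-3570 + 36) = sqrt(-3534) = I*sqrt(3534)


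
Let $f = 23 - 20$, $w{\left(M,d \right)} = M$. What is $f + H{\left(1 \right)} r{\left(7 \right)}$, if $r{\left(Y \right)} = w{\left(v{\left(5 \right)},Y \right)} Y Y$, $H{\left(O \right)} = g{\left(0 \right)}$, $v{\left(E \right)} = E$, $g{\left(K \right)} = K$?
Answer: $3$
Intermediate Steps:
$H{\left(O \right)} = 0$
$r{\left(Y \right)} = 5 Y^{2}$ ($r{\left(Y \right)} = 5 Y Y = 5 Y^{2}$)
$f = 3$ ($f = 23 - 20 = 3$)
$f + H{\left(1 \right)} r{\left(7 \right)} = 3 + 0 \cdot 5 \cdot 7^{2} = 3 + 0 \cdot 5 \cdot 49 = 3 + 0 \cdot 245 = 3 + 0 = 3$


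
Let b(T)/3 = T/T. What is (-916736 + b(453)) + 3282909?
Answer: 2366176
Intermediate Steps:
b(T) = 3 (b(T) = 3*(T/T) = 3*1 = 3)
(-916736 + b(453)) + 3282909 = (-916736 + 3) + 3282909 = -916733 + 3282909 = 2366176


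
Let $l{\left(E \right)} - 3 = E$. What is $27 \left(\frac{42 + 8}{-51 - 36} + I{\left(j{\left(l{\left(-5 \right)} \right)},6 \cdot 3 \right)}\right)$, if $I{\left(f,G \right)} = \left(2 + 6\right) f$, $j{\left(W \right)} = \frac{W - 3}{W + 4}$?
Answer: $- \frac{16110}{29} \approx -555.52$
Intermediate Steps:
$l{\left(E \right)} = 3 + E$
$j{\left(W \right)} = \frac{-3 + W}{4 + W}$
$I{\left(f,G \right)} = 8 f$
$27 \left(\frac{42 + 8}{-51 - 36} + I{\left(j{\left(l{\left(-5 \right)} \right)},6 \cdot 3 \right)}\right) = 27 \left(\frac{42 + 8}{-51 - 36} + 8 \frac{-3 + \left(3 - 5\right)}{4 + \left(3 - 5\right)}\right) = 27 \left(\frac{50}{-87} + 8 \frac{-3 - 2}{4 - 2}\right) = 27 \left(50 \left(- \frac{1}{87}\right) + 8 \cdot \frac{1}{2} \left(-5\right)\right) = 27 \left(- \frac{50}{87} + 8 \cdot \frac{1}{2} \left(-5\right)\right) = 27 \left(- \frac{50}{87} + 8 \left(- \frac{5}{2}\right)\right) = 27 \left(- \frac{50}{87} - 20\right) = 27 \left(- \frac{1790}{87}\right) = - \frac{16110}{29}$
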